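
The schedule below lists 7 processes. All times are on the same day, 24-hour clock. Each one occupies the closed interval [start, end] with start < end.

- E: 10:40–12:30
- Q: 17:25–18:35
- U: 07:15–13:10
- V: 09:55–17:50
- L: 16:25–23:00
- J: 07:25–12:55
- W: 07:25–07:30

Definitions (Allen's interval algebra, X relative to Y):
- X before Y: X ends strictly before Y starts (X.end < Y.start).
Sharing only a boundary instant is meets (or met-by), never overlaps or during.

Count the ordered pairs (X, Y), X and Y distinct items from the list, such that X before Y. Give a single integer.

10

Checking all 42 ordered pairs for relation 'before'; matching pairs in alphabetical order:
(E, L): E before L ✓
(E, Q): E before Q ✓
(J, L): J before L ✓
(J, Q): J before Q ✓
(U, L): U before L ✓
(U, Q): U before Q ✓
(W, E): W before E ✓
(W, L): W before L ✓
(W, Q): W before Q ✓
(W, V): W before V ✓
Count: 10.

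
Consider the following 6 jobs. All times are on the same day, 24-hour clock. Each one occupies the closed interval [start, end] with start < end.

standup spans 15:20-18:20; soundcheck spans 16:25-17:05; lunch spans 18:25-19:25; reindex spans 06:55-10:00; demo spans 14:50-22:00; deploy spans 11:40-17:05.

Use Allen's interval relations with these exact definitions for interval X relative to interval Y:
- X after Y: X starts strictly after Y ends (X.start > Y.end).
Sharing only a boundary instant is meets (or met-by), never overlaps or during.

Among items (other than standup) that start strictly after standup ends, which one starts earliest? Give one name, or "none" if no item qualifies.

lunch

Target standup = [15:20, 18:20].
demo [14:50, 22:00] → contains → excluded.
deploy [11:40, 17:05] → overlaps → excluded.
lunch [18:25, 19:25] → after → candidate.
reindex [06:55, 10:00] → before → excluded.
soundcheck [16:25, 17:05] → during → excluded.
Among candidates, earliest start is 18:25 → lunch.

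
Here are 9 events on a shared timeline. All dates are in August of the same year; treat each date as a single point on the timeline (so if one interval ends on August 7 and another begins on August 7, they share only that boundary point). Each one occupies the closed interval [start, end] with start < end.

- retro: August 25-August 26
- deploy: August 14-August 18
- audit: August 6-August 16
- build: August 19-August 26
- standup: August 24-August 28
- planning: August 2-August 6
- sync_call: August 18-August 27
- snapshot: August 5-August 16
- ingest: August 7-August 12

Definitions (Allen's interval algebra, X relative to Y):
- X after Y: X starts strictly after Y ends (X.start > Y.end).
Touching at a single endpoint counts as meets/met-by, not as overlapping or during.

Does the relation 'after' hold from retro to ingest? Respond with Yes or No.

Yes

retro = [August 25, August 26], ingest = [August 7, August 12].
Actual relation of retro to ingest: after.
Asked whether 'after' holds → Yes.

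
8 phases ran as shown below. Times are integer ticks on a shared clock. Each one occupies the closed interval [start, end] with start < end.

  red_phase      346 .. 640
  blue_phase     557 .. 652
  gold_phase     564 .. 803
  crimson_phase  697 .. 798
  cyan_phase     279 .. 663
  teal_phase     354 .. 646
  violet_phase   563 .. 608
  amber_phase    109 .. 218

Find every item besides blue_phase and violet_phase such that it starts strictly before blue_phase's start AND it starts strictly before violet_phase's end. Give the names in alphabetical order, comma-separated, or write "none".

amber_phase, cyan_phase, red_phase, teal_phase

Conditions: its start is strictly before blue_phase's start (X.start < 557) AND its start is strictly before violet_phase's end (X.start < 608).
amber_phase: start 109 < 557? ✓; start 109 < 608? ✓ → yes.
crimson_phase: start 697 < 557? ✗; start 697 < 608? ✗ → no.
cyan_phase: start 279 < 557? ✓; start 279 < 608? ✓ → yes.
gold_phase: start 564 < 557? ✗; start 564 < 608? ✓ → no.
red_phase: start 346 < 557? ✓; start 346 < 608? ✓ → yes.
teal_phase: start 354 < 557? ✓; start 354 < 608? ✓ → yes.
Result: amber_phase, cyan_phase, red_phase, teal_phase.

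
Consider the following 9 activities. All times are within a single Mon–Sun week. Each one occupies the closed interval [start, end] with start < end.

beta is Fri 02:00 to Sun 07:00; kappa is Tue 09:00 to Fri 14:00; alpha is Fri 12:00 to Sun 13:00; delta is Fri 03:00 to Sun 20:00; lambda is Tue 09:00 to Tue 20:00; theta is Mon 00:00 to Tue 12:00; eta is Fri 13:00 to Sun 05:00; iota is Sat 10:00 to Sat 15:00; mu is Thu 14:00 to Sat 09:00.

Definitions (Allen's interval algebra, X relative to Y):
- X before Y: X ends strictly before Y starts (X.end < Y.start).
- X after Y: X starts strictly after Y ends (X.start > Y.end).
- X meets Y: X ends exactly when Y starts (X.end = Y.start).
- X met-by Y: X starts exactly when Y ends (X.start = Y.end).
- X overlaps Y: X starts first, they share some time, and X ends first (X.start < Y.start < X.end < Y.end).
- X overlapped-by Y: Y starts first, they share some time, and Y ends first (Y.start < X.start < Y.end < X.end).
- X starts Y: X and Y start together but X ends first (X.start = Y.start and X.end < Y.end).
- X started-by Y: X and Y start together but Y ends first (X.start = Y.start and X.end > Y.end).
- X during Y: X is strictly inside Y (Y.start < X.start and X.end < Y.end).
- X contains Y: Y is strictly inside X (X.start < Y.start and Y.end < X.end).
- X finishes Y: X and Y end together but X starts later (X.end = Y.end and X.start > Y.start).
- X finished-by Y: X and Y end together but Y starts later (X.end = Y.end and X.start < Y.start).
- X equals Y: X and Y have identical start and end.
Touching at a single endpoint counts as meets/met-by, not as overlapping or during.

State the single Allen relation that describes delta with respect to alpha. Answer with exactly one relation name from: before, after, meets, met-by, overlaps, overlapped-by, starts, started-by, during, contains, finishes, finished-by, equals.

contains

delta = [Fri 03:00, Sun 20:00]; alpha = [Fri 12:00, Sun 13:00].
Compare endpoints: delta.start < alpha.start, delta.start < alpha.end, delta.end > alpha.start, delta.end > alpha.end.
That pattern is 'contains'.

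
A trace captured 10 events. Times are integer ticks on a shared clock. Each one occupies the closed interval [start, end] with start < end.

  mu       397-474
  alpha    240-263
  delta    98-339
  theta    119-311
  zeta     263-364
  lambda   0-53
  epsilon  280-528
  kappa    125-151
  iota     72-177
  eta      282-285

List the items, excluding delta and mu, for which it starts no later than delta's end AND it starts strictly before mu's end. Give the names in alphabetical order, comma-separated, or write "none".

alpha, epsilon, eta, iota, kappa, lambda, theta, zeta

Conditions: its start is no later than delta's end (X.start <= 339) AND its start is strictly before mu's end (X.start < 474).
alpha: start 240 <= 339? ✓; start 240 < 474? ✓ → yes.
epsilon: start 280 <= 339? ✓; start 280 < 474? ✓ → yes.
eta: start 282 <= 339? ✓; start 282 < 474? ✓ → yes.
iota: start 72 <= 339? ✓; start 72 < 474? ✓ → yes.
kappa: start 125 <= 339? ✓; start 125 < 474? ✓ → yes.
lambda: start 0 <= 339? ✓; start 0 < 474? ✓ → yes.
theta: start 119 <= 339? ✓; start 119 < 474? ✓ → yes.
zeta: start 263 <= 339? ✓; start 263 < 474? ✓ → yes.
Result: alpha, epsilon, eta, iota, kappa, lambda, theta, zeta.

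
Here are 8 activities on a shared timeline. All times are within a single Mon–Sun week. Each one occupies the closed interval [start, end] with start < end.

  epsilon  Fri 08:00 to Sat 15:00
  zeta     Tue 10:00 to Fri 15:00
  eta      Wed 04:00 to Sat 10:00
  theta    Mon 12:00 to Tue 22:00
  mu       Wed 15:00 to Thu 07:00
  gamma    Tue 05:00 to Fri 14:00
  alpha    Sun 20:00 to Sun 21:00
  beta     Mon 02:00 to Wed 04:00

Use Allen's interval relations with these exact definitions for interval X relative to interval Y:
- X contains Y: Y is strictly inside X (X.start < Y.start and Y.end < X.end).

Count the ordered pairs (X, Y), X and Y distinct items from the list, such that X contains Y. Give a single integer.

Checking all 56 ordered pairs for relation 'contains'; matching pairs in alphabetical order:
(beta, theta): beta contains theta ✓
(eta, mu): eta contains mu ✓
(gamma, mu): gamma contains mu ✓
(zeta, mu): zeta contains mu ✓
Count: 4.

4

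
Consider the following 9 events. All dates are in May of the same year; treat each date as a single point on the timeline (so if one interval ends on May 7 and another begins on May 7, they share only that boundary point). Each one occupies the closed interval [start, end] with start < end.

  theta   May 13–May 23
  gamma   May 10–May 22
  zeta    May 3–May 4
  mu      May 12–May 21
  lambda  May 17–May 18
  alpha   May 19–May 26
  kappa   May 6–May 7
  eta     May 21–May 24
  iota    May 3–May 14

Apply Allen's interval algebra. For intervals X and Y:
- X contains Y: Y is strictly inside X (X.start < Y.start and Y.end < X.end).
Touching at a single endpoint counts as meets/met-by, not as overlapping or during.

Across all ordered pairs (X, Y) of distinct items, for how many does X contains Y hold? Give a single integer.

6

Checking all 72 ordered pairs for relation 'contains'; matching pairs in alphabetical order:
(alpha, eta): alpha contains eta ✓
(gamma, lambda): gamma contains lambda ✓
(gamma, mu): gamma contains mu ✓
(iota, kappa): iota contains kappa ✓
(mu, lambda): mu contains lambda ✓
(theta, lambda): theta contains lambda ✓
Count: 6.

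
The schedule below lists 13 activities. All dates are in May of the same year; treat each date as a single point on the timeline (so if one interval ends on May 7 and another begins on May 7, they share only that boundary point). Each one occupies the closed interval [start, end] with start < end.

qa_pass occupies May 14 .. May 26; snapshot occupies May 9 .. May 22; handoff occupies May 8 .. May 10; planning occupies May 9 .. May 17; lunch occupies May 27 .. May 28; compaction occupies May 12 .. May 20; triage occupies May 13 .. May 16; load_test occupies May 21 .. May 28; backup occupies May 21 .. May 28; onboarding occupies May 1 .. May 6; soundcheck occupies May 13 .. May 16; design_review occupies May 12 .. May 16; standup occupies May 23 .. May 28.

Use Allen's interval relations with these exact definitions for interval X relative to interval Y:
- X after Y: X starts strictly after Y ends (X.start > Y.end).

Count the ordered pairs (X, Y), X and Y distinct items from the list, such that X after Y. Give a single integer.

Checking all 156 ordered pairs for relation 'after'; matching pairs in alphabetical order:
(backup, compaction): backup after compaction ✓
(backup, design_review): backup after design_review ✓
(backup, handoff): backup after handoff ✓
(backup, onboarding): backup after onboarding ✓
(backup, planning): backup after planning ✓
(backup, soundcheck): backup after soundcheck ✓
(backup, triage): backup after triage ✓
(compaction, handoff): compaction after handoff ✓
(compaction, onboarding): compaction after onboarding ✓
(design_review, handoff): design_review after handoff ✓
(design_review, onboarding): design_review after onboarding ✓
(handoff, onboarding): handoff after onboarding ✓
(load_test, compaction): load_test after compaction ✓
(load_test, design_review): load_test after design_review ✓
(load_test, handoff): load_test after handoff ✓
(load_test, onboarding): load_test after onboarding ✓
(load_test, planning): load_test after planning ✓
(load_test, soundcheck): load_test after soundcheck ✓
(load_test, triage): load_test after triage ✓
(lunch, compaction): lunch after compaction ✓
(lunch, design_review): lunch after design_review ✓
(lunch, handoff): lunch after handoff ✓
(lunch, onboarding): lunch after onboarding ✓
(lunch, planning): lunch after planning ✓
... plus 20 further pairs not listed.
Count: 44.

44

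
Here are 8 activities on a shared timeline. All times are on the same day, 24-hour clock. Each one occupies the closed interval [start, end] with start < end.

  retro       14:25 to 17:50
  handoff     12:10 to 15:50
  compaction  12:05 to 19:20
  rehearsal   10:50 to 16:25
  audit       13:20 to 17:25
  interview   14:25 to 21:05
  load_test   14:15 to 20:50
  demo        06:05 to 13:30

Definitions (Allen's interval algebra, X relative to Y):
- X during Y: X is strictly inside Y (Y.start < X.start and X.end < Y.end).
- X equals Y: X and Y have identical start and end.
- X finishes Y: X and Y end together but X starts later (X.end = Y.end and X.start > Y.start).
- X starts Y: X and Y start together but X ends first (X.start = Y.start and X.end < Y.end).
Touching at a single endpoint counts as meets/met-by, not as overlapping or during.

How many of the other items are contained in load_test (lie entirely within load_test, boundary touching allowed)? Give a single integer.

1

Target load_test = [14:15, 20:50].
audit [13:20, 17:25] → overlaps → no.
compaction [12:05, 19:20] → overlaps → no.
demo [06:05, 13:30] → before → no.
handoff [12:10, 15:50] → overlaps → no.
interview [14:25, 21:05] → overlapped-by → no.
rehearsal [10:50, 16:25] → overlaps → no.
retro [14:25, 17:50] → during → counts.
Total: 1.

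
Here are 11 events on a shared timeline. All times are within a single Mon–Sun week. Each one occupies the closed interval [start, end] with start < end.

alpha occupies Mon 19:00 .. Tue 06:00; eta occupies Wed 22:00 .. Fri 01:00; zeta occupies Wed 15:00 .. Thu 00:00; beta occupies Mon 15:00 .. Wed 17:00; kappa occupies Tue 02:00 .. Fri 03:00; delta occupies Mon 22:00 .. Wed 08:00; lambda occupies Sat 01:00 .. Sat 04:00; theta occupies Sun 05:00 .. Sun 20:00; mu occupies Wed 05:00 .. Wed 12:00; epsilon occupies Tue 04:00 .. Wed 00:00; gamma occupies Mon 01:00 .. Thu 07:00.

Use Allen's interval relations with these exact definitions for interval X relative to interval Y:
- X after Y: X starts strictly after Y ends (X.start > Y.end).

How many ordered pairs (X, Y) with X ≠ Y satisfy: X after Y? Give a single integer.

30

Checking all 110 ordered pairs for relation 'after'; matching pairs in alphabetical order:
(eta, alpha): eta after alpha ✓
(eta, beta): eta after beta ✓
(eta, delta): eta after delta ✓
(eta, epsilon): eta after epsilon ✓
(eta, mu): eta after mu ✓
(lambda, alpha): lambda after alpha ✓
(lambda, beta): lambda after beta ✓
(lambda, delta): lambda after delta ✓
(lambda, epsilon): lambda after epsilon ✓
(lambda, eta): lambda after eta ✓
(lambda, gamma): lambda after gamma ✓
(lambda, kappa): lambda after kappa ✓
(lambda, mu): lambda after mu ✓
(lambda, zeta): lambda after zeta ✓
(mu, alpha): mu after alpha ✓
(mu, epsilon): mu after epsilon ✓
(theta, alpha): theta after alpha ✓
(theta, beta): theta after beta ✓
(theta, delta): theta after delta ✓
(theta, epsilon): theta after epsilon ✓
(theta, eta): theta after eta ✓
(theta, gamma): theta after gamma ✓
(theta, kappa): theta after kappa ✓
(theta, lambda): theta after lambda ✓
... plus 6 further pairs not listed.
Count: 30.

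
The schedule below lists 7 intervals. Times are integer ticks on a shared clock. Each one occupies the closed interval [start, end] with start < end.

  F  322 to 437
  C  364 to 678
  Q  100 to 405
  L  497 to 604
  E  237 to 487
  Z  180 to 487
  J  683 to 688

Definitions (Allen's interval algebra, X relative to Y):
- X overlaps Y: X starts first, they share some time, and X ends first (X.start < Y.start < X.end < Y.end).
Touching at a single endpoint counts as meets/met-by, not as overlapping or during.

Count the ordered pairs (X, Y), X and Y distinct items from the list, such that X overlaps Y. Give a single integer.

Checking all 42 ordered pairs for relation 'overlaps'; matching pairs in alphabetical order:
(E, C): E overlaps C ✓
(F, C): F overlaps C ✓
(Q, C): Q overlaps C ✓
(Q, E): Q overlaps E ✓
(Q, F): Q overlaps F ✓
(Q, Z): Q overlaps Z ✓
(Z, C): Z overlaps C ✓
Count: 7.

7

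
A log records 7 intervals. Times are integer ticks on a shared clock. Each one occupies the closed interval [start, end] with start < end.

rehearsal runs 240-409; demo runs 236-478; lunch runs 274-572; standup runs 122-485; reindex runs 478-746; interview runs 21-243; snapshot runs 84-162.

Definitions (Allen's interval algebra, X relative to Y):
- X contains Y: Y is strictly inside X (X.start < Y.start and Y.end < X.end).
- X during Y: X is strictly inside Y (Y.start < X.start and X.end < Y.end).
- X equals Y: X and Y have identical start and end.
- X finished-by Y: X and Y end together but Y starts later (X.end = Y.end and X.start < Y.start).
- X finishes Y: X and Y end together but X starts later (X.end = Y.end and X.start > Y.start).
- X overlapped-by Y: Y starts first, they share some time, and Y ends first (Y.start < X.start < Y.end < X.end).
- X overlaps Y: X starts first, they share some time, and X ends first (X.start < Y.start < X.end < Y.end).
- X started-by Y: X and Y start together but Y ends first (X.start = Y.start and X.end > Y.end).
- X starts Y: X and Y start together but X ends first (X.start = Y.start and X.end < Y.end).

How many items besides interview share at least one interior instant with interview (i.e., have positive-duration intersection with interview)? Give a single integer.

Target interview = [21, 243].
demo [236, 478] → overlapped-by → counts.
lunch [274, 572] → after → no.
rehearsal [240, 409] → overlapped-by → counts.
reindex [478, 746] → after → no.
snapshot [84, 162] → during → counts.
standup [122, 485] → overlapped-by → counts.
Total: 4.

4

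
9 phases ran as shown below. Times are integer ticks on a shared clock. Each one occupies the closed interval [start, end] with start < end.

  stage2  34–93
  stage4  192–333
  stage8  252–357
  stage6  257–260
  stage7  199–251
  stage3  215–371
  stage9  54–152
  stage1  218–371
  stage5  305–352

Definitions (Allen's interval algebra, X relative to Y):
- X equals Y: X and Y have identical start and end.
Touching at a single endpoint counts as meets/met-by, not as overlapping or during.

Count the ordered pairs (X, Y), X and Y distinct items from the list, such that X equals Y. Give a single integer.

0

Checking all 72 ordered pairs for relation 'equals'; matching pairs in alphabetical order:
No pair satisfies it.
Count: 0.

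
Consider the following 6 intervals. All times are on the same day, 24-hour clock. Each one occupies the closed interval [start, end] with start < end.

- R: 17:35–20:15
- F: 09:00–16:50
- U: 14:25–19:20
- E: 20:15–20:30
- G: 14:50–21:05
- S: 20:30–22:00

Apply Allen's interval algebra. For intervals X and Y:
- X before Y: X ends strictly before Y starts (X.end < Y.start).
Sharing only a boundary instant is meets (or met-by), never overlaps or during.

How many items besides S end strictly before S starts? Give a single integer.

3

Target S = [20:30, 22:00].
E [20:15, 20:30] → meets → no.
F [09:00, 16:50] → before → counts.
G [14:50, 21:05] → overlaps → no.
R [17:35, 20:15] → before → counts.
U [14:25, 19:20] → before → counts.
Total: 3.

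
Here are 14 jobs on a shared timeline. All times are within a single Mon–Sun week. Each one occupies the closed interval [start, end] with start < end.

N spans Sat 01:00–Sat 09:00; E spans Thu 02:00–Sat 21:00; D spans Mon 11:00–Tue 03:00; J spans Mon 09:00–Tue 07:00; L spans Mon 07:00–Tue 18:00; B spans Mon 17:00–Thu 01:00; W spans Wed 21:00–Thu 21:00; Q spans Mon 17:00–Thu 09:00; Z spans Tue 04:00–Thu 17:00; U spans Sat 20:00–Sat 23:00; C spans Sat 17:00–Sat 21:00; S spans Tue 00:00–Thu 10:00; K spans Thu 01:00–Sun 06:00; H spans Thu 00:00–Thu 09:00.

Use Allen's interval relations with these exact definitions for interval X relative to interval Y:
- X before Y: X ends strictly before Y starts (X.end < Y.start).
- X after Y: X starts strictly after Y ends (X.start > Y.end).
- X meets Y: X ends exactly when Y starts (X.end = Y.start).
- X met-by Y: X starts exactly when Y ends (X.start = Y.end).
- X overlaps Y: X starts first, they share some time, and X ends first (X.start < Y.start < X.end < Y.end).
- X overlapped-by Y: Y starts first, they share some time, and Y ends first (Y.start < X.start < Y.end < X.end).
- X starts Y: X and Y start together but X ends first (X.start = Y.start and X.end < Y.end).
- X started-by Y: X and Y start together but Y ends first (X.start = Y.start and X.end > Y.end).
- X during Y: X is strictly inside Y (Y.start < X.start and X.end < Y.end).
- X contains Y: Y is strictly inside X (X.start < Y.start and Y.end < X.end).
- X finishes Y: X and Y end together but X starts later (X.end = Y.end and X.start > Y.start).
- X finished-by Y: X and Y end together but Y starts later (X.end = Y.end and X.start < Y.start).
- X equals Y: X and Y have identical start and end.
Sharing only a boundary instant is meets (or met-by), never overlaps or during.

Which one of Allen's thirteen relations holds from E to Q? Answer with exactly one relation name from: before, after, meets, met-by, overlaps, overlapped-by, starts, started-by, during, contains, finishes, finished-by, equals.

overlapped-by

E = [Thu 02:00, Sat 21:00]; Q = [Mon 17:00, Thu 09:00].
Compare endpoints: E.start > Q.start, E.start < Q.end, E.end > Q.start, E.end > Q.end.
That pattern is 'overlapped-by'.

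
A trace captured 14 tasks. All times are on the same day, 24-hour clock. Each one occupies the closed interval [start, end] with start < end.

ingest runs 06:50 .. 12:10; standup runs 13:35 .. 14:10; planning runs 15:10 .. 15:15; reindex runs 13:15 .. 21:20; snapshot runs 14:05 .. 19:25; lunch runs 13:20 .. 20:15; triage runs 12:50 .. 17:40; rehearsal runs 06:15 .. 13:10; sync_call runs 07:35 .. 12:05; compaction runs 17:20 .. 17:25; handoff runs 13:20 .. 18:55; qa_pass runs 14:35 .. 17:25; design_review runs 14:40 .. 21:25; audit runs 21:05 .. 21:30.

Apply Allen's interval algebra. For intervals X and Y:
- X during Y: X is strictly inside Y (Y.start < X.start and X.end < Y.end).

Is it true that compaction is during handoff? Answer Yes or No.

Yes

compaction = [17:20, 17:25], handoff = [13:20, 18:55].
Actual relation of compaction to handoff: during.
Asked whether 'during' holds → Yes.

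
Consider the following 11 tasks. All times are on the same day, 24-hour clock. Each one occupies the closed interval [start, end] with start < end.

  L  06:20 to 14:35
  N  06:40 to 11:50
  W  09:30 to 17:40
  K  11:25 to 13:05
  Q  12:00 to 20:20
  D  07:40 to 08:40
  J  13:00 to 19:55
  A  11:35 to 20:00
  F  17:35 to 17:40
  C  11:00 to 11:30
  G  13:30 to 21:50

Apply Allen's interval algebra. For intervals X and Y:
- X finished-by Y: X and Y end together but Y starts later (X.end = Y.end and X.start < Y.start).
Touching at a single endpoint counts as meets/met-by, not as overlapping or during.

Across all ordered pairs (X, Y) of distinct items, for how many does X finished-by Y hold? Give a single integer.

Checking all 110 ordered pairs for relation 'finished-by'; matching pairs in alphabetical order:
(W, F): W finished-by F ✓
Count: 1.

1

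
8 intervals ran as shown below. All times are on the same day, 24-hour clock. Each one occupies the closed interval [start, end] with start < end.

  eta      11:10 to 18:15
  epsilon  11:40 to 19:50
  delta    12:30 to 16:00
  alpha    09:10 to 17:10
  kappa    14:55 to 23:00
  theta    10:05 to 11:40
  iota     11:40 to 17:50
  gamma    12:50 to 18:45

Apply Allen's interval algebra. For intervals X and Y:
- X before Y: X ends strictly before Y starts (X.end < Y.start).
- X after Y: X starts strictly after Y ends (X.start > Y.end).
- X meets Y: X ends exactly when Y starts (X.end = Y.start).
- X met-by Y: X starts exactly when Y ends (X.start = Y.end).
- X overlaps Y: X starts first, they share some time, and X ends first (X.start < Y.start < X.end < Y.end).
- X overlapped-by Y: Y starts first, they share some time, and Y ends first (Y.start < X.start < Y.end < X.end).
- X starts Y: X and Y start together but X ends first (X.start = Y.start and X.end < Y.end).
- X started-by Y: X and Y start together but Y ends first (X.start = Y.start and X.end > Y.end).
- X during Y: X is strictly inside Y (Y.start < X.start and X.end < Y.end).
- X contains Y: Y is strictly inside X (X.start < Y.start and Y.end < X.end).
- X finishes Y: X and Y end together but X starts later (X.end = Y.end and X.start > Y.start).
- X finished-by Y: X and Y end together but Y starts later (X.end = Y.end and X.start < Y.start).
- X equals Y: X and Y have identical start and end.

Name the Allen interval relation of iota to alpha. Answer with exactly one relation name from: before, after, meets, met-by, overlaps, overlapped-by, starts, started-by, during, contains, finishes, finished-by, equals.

overlapped-by

iota = [11:40, 17:50]; alpha = [09:10, 17:10].
Compare endpoints: iota.start > alpha.start, iota.start < alpha.end, iota.end > alpha.start, iota.end > alpha.end.
That pattern is 'overlapped-by'.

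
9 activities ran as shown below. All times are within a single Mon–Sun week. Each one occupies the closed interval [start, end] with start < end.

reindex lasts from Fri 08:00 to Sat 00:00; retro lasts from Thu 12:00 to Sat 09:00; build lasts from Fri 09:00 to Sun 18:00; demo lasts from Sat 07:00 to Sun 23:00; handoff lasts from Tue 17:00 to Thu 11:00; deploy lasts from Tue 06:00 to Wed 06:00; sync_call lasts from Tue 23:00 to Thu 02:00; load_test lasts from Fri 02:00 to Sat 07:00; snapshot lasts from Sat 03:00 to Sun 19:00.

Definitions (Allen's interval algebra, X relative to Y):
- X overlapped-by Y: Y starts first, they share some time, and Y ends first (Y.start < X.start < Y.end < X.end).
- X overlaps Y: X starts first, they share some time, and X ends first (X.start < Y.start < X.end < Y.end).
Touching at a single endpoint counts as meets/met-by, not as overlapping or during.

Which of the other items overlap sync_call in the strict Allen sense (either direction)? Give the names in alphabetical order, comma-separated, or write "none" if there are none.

deploy

Target sync_call = [Tue 23:00, Thu 02:00].
build [Fri 09:00, Sun 18:00] → after → no.
demo [Sat 07:00, Sun 23:00] → after → no.
deploy [Tue 06:00, Wed 06:00] → overlaps → yes.
handoff [Tue 17:00, Thu 11:00] → contains → no.
load_test [Fri 02:00, Sat 07:00] → after → no.
reindex [Fri 08:00, Sat 00:00] → after → no.
retro [Thu 12:00, Sat 09:00] → after → no.
snapshot [Sat 03:00, Sun 19:00] → after → no.
Result: deploy.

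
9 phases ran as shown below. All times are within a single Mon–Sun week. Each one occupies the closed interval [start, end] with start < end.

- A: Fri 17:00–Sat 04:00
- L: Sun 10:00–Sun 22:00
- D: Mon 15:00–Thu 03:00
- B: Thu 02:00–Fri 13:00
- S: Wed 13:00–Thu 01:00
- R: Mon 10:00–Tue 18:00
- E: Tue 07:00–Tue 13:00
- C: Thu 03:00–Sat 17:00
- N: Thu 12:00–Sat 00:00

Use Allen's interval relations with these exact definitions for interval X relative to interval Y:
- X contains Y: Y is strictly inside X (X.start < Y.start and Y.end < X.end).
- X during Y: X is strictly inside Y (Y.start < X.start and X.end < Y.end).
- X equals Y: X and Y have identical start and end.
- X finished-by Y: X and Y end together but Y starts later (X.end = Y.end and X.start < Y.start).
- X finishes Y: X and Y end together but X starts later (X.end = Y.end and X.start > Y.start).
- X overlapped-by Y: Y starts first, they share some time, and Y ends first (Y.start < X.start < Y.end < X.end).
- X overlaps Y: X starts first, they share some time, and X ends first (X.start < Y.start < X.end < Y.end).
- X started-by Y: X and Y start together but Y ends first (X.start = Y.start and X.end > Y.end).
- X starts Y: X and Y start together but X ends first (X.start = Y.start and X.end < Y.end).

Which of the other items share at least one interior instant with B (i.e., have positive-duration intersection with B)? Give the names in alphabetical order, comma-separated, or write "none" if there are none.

Target B = [Thu 02:00, Fri 13:00].
A [Fri 17:00, Sat 04:00] → after → no.
C [Thu 03:00, Sat 17:00] → overlapped-by → yes.
D [Mon 15:00, Thu 03:00] → overlaps → yes.
E [Tue 07:00, Tue 13:00] → before → no.
L [Sun 10:00, Sun 22:00] → after → no.
N [Thu 12:00, Sat 00:00] → overlapped-by → yes.
R [Mon 10:00, Tue 18:00] → before → no.
S [Wed 13:00, Thu 01:00] → before → no.
Result: C, D, N.

C, D, N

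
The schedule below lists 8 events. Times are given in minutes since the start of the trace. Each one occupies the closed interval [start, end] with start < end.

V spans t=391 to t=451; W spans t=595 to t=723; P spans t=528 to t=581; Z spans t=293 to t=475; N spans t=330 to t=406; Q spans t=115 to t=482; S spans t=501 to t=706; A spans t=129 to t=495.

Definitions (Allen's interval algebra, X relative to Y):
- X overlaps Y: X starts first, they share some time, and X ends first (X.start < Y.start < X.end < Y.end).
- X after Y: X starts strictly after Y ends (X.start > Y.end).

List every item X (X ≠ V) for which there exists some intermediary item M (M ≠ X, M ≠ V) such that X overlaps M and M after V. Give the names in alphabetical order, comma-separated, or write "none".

S

Target V = [t=391, t=451].
Intermediaries M with M after V: P, S, W.
Via P — items with X overlaps P: none.
Via S — items with X overlaps S: none.
Via W — items with X overlaps W: S.
Union: S.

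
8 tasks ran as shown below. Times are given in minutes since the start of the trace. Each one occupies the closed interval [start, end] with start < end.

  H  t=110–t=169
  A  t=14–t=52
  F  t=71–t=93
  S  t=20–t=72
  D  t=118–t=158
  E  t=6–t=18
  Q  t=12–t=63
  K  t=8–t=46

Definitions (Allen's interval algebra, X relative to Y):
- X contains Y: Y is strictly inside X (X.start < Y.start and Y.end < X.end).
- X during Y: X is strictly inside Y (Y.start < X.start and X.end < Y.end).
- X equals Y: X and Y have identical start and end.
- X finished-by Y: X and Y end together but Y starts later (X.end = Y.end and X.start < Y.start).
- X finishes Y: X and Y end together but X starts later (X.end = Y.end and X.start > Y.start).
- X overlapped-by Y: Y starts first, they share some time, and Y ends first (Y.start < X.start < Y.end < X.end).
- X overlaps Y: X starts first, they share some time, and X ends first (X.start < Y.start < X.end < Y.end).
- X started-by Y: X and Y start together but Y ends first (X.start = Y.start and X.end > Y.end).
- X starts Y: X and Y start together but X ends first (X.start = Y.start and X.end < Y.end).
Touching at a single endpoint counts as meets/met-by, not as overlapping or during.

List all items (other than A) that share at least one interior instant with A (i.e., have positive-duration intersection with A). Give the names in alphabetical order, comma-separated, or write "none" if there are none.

E, K, Q, S

Target A = [t=14, t=52].
D [t=118, t=158] → after → no.
E [t=6, t=18] → overlaps → yes.
F [t=71, t=93] → after → no.
H [t=110, t=169] → after → no.
K [t=8, t=46] → overlaps → yes.
Q [t=12, t=63] → contains → yes.
S [t=20, t=72] → overlapped-by → yes.
Result: E, K, Q, S.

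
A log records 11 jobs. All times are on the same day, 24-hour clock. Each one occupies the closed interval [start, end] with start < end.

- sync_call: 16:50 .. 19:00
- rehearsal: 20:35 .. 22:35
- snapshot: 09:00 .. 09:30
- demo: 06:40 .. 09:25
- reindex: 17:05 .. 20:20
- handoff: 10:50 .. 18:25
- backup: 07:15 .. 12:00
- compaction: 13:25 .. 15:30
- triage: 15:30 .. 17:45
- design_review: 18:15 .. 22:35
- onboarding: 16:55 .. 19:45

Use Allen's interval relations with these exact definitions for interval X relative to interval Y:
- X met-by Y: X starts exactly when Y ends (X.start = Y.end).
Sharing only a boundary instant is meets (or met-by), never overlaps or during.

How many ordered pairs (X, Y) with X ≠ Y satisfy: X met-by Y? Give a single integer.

Checking all 110 ordered pairs for relation 'met-by'; matching pairs in alphabetical order:
(triage, compaction): triage met-by compaction ✓
Count: 1.

1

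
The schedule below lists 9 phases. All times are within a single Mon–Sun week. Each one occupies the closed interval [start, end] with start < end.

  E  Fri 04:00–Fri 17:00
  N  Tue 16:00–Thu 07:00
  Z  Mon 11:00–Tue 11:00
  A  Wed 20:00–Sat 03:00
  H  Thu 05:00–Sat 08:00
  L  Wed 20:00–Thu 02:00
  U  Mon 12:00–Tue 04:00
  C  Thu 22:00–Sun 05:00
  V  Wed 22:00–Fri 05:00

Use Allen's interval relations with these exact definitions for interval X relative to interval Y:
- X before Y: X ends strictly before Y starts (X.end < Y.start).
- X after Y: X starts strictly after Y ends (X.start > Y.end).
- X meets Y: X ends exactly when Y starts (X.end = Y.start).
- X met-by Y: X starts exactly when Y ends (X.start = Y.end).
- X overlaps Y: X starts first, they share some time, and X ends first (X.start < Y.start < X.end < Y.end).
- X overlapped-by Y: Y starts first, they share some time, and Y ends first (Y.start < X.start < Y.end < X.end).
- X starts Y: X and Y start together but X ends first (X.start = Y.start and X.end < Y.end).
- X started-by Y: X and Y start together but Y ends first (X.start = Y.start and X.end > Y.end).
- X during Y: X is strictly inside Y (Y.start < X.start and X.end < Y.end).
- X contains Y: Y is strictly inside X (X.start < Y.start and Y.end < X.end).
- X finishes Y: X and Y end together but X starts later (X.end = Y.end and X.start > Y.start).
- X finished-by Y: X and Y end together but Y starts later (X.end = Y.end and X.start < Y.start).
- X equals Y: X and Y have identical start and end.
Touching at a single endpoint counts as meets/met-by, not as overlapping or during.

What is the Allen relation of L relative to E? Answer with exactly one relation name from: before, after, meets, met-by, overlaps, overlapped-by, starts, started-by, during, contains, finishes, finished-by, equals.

L = [Wed 20:00, Thu 02:00]; E = [Fri 04:00, Fri 17:00].
Compare endpoints: L.start < E.start, L.start < E.end, L.end < E.start, L.end < E.end.
That pattern is 'before'.

before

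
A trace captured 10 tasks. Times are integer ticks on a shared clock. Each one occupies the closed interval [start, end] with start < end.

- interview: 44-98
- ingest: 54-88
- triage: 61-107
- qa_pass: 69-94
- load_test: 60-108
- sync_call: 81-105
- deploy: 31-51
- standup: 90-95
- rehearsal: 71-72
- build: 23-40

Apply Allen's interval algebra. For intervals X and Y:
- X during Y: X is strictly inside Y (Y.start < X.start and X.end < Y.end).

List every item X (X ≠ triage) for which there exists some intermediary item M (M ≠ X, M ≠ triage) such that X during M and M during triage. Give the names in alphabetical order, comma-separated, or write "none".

Target triage = [61, 107].
Intermediaries M with M during triage: qa_pass, rehearsal, standup, sync_call.
Via qa_pass — items with X during qa_pass: rehearsal.
Via rehearsal — items with X during rehearsal: none.
Via standup — items with X during standup: none.
Via sync_call — items with X during sync_call: standup.
Union: rehearsal, standup.

rehearsal, standup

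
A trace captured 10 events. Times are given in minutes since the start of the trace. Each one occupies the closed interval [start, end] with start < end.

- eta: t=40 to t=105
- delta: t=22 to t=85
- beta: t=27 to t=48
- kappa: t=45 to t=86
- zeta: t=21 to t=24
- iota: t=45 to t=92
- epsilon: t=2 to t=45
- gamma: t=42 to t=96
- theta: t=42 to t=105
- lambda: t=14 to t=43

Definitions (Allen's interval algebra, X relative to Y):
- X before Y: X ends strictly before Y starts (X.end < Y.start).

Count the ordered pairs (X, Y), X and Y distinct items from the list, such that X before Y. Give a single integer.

Checking all 90 ordered pairs for relation 'before'; matching pairs in alphabetical order:
(lambda, iota): lambda before iota ✓
(lambda, kappa): lambda before kappa ✓
(zeta, beta): zeta before beta ✓
(zeta, eta): zeta before eta ✓
(zeta, gamma): zeta before gamma ✓
(zeta, iota): zeta before iota ✓
(zeta, kappa): zeta before kappa ✓
(zeta, theta): zeta before theta ✓
Count: 8.

8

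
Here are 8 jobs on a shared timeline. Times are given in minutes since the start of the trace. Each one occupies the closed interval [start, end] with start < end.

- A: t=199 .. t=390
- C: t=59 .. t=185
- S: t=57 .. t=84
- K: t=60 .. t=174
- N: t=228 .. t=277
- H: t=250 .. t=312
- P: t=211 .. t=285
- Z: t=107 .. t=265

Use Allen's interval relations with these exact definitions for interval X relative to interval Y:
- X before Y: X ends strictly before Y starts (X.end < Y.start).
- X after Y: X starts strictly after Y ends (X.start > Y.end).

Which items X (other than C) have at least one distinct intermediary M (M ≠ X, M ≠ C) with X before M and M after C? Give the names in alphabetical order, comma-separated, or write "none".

Target C = [t=59, t=185].
Intermediaries M with M after C: A, H, N, P.
Via A — items with X before A: K, S.
Via H — items with X before H: K, S.
Via N — items with X before N: K, S.
Via P — items with X before P: K, S.
Union: K, S.

K, S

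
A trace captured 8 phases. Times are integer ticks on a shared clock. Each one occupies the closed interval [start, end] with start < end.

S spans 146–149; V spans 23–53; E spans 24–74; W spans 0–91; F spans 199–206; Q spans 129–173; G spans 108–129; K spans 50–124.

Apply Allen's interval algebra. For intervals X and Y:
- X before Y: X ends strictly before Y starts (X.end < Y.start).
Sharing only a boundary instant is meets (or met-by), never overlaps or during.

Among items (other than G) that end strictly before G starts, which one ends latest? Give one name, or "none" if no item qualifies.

Target G = [108, 129].
E [24, 74] → before → candidate.
F [199, 206] → after → excluded.
K [50, 124] → overlaps → excluded.
Q [129, 173] → met-by → excluded.
S [146, 149] → after → excluded.
V [23, 53] → before → candidate.
W [0, 91] → before → candidate.
Among candidates, latest end is 91 → W.

W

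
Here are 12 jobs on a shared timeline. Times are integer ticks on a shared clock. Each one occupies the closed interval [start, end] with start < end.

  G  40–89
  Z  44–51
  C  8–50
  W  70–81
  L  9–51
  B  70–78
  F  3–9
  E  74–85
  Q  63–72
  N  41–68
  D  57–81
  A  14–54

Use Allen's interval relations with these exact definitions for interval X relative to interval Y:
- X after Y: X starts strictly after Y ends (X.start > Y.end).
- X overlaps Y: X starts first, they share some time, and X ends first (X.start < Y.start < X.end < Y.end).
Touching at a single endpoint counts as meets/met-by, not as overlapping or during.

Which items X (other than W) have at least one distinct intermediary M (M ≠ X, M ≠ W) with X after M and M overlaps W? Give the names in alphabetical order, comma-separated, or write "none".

Target W = [70, 81].
Intermediaries M with M overlaps W: Q.
Via Q — items with X after Q: E.
Union: E.

E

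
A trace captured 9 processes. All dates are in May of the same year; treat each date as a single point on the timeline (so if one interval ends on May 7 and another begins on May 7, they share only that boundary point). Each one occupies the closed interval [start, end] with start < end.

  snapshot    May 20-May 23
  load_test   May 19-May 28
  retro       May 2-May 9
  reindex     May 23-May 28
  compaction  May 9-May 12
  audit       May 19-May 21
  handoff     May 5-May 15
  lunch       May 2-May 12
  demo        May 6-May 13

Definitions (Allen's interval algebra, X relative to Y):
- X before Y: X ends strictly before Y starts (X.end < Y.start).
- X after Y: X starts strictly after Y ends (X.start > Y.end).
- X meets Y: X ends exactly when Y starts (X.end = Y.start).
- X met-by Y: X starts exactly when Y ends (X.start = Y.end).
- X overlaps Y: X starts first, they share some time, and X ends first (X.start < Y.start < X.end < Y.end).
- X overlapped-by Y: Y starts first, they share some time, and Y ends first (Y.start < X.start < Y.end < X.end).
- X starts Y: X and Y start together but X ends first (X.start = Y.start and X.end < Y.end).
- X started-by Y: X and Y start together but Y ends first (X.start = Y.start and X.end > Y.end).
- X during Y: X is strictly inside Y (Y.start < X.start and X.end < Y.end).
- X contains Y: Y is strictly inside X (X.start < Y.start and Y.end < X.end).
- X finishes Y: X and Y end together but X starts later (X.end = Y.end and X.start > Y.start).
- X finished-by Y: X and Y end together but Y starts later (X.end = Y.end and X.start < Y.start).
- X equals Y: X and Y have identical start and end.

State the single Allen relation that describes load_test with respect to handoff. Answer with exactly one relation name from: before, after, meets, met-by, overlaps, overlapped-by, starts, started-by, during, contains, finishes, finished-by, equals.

after

load_test = [May 19, May 28]; handoff = [May 5, May 15].
Compare endpoints: load_test.start > handoff.start, load_test.start > handoff.end, load_test.end > handoff.start, load_test.end > handoff.end.
That pattern is 'after'.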